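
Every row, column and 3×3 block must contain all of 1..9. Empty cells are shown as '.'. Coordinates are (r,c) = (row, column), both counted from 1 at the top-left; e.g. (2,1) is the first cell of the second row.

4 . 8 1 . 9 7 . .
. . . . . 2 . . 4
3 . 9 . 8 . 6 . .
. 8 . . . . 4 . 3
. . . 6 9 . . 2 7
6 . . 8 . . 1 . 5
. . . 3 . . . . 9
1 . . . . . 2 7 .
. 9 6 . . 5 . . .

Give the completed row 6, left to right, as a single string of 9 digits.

(1,9) = 2: row 1 has {1,4,7,8,9}; col 9 has {3,4,5,7,9}; box has {4,6,7} → only 2 remains.
(3,9) = 1: row 3 has {3,6,8,9}; col 9 has {2,3,4,5,7,9}; box has {2,4,6,7} → only 1 remains.
(5,1) = 5: row 5 has {2,6,7,9}; col 1 has {1,3,4,6}; box has {6,8} → only 5 remains.
(5,7) = 8: row 5 has {2,5,6,7,9}; col 7 has {1,2,4,6,7}; box has {1,2,3,4,5,7} → only 8 remains.
(6,8) = 9: row 6 has {1,5,6,8}; col 8 has {2,7}; box has {1,2,3,4,5,7,8} → only 9 remains.
(7,7) = 5: row 7 has {3,9}; col 7 has {1,2,4,6,7,8}; box has {2,7,9} → only 5 remains.
(9,7) = 3: row 9 has {5,6,9}; col 7 has {1,2,4,5,6,7,8}; box has {2,5,7,9} → only 3 remains.
(9,9) = 8: row 9 has {3,5,6,9}; col 9 has {1,2,3,4,5,7,9}; box has {2,3,5,7,9} → only 8 remains.
(2,1) = 7: row 2 has {2,4}; col 1 has {1,3,4,5,6}; box has {3,4,8,9} → only 7 remains.
(2,4) = 5: row 2 has {2,4,7}; col 4 has {1,3,6,8}; box has {1,2,8,9} → only 5 remains.
(2,7) = 9: row 2 has {2,4,5,7}; col 7 has {1,2,3,4,5,6,7,8}; box has {1,2,4,6,7} → only 9 remains.
(3,8) = 5: row 3 has {1,3,6,8,9}; col 8 has {2,7,9}; box has {1,2,4,6,7,9} → only 5 remains.
(4,8) = 6: row 4 has {3,4,8}; col 8 has {2,5,7,9}; box has {1,2,3,4,5,7,8,9} → only 6 remains.
(8,9) = 6: row 8 has {1,2,7}; col 9 has {1,2,3,4,5,7,8,9}; box has {2,3,5,7,8,9} → only 6 remains.
(9,1) = 2: row 9 has {3,5,6,8,9}; col 1 has {1,3,4,5,6,7}; box has {1,6,9} → only 2 remains.
(1,8) = 3: row 1 has {1,2,4,7,8,9}; col 8 has {2,5,6,7,9}; box has {1,2,4,5,6,7,9} → only 3 remains.
(2,3) = 1: row 2 has {2,4,5,7,9}; col 3 has {6,8,9}; box has {3,4,7,8,9} → only 1 remains.
(2,8) = 8: row 2 has {1,2,4,5,7,9}; col 8 has {2,3,5,6,7,9}; box has {1,2,3,4,5,6,7,9} → only 8 remains.
(3,2) = 2: row 3 has {1,3,5,6,8,9}; col 2 has {8,9}; box has {1,3,4,7,8,9} → only 2 remains.
(4,1) = 9: row 4 has {3,4,6,8}; col 1 has {1,2,3,4,5,6,7}; box has {5,6,8} → only 9 remains.
(7,1) = 8: row 7 has {3,5,9}; col 1 has {1,2,3,4,5,6,7,9}; box has {1,2,6,9} → only 8 remains.
(8,5) = 4: row 8 has {1,2,6,7}; col 5 has {8,9}; box has {3,5} → only 4 remains.
(8,6) = 8: row 8 has {1,2,4,6,7}; col 6 has {2,5,9}; box has {3,4,5} → only 8 remains.
(9,4) = 7: row 9 has {2,3,5,6,8,9}; col 4 has {1,3,5,6,8}; box has {3,4,5,8} → only 7 remains.
(9,5) = 1: row 9 has {2,3,5,6,7,8,9}; col 5 has {4,8,9}; box has {3,4,5,7,8} → only 1 remains.
(9,8) = 4: row 9 has {1,2,3,5,6,7,8,9}; col 8 has {2,3,5,6,7,8,9}; box has {2,3,5,6,7,8,9} → only 4 remains.
(1,5) = 6: row 1 has {1,2,3,4,7,8,9}; col 5 has {1,4,8,9}; box has {1,2,5,8,9} → only 6 remains.
(2,2) = 6: row 2 has {1,2,4,5,7,8,9}; col 2 has {2,8,9}; box has {1,2,3,4,7,8,9} → only 6 remains.
(2,5) = 3: row 2 has {1,2,4,5,6,7,8,9}; col 5 has {1,4,6,8,9}; box has {1,2,5,6,8,9} → only 3 remains.
(3,4) = 4: row 3 has {1,2,3,5,6,8,9}; col 4 has {1,3,5,6,7,8}; box has {1,2,3,5,6,8,9} → only 4 remains.
(3,6) = 7: row 3 has {1,2,3,4,5,6,8,9}; col 6 has {2,5,8,9}; box has {1,2,3,4,5,6,8,9} → only 7 remains.
(4,4) = 2: row 4 has {3,4,6,8,9}; col 4 has {1,3,4,5,6,7,8}; box has {6,8,9} → only 2 remains.
(4,6) = 1: row 4 has {2,3,4,6,8,9}; col 6 has {2,5,7,8,9}; box has {2,6,8,9} → only 1 remains.
(6,5) = 7: row 6 has {1,5,6,8,9}; col 5 has {1,3,4,6,8,9}; box has {1,2,6,8,9} → only 7 remains.
(7,5) = 2: row 7 has {3,5,8,9}; col 5 has {1,3,4,6,7,8,9}; box has {1,3,4,5,7,8} → only 2 remains.
(7,6) = 6: row 7 has {2,3,5,8,9}; col 6 has {1,2,5,7,8,9}; box has {1,2,3,4,5,7,8} → only 6 remains.
(7,8) = 1: row 7 has {2,3,5,6,8,9}; col 8 has {2,3,4,5,6,7,8,9}; box has {2,3,4,5,6,7,8,9} → only 1 remains.
(8,4) = 9: row 8 has {1,2,4,6,7,8}; col 4 has {1,2,3,4,5,6,7,8}; box has {1,2,3,4,5,6,7,8} → only 9 remains.
(1,2) = 5: row 1 has {1,2,3,4,6,7,8,9}; col 2 has {2,6,8,9}; box has {1,2,3,4,6,7,8,9} → only 5 remains.
(4,3) = 7: row 4 has {1,2,3,4,6,8,9}; col 3 has {1,6,8,9}; box has {5,6,8,9} → only 7 remains.
(4,5) = 5: row 4 has {1,2,3,4,6,7,8,9}; col 5 has {1,2,3,4,6,7,8,9}; box has {1,2,6,7,8,9} → only 5 remains.
(7,3) = 4: row 7 has {1,2,3,5,6,8,9}; col 3 has {1,6,7,8,9}; box has {1,2,6,8,9} → only 4 remains.
(8,2) = 3: row 8 has {1,2,4,6,7,8,9}; col 2 has {2,5,6,8,9}; box has {1,2,4,6,8,9} → only 3 remains.
(8,3) = 5: row 8 has {1,2,3,4,6,7,8,9}; col 3 has {1,4,6,7,8,9}; box has {1,2,3,4,6,8,9} → only 5 remains.
(5,3) = 3: row 5 has {2,5,6,7,8,9}; col 3 has {1,4,5,6,7,8,9}; box has {5,6,7,8,9} → only 3 remains.
(5,6) = 4: row 5 has {2,3,5,6,7,8,9}; col 6 has {1,2,5,6,7,8,9}; box has {1,2,5,6,7,8,9} → only 4 remains.
(6,2) = 4: row 6 has {1,5,6,7,8,9}; col 2 has {2,3,5,6,8,9}; box has {3,5,6,7,8,9} → only 4 remains.
(6,3) = 2: row 6 has {1,4,5,6,7,8,9}; col 3 has {1,3,4,5,6,7,8,9}; box has {3,4,5,6,7,8,9} → only 2 remains.
(6,6) = 3: row 6 has {1,2,4,5,6,7,8,9}; col 6 has {1,2,4,5,6,7,8,9}; box has {1,2,4,5,6,7,8,9} → only 3 remains.

642873195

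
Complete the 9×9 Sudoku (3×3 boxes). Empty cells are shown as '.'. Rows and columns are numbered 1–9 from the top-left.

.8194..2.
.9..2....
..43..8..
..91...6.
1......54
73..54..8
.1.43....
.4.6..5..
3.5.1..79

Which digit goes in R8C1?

8

R6C4 = 2: row 6 has {3,4,5,7,8}; col 4 has {1,3,4,6,9}; box has {1,4,5} → only 2 remains.
R7C8 = 8: row 7 has {1,3,4}; col 8 has {2,5,6,7}; box has {5,7,9} → only 8 remains.
R9C4 = 8: row 9 has {1,3,5,7,9}; col 4 has {1,2,3,4,6,9}; box has {1,3,4,6} → only 8 remains.
R9C6 = 2: row 9 has {1,3,5,7,8,9}; col 6 has {4}; box has {1,3,4,6,8} → only 2 remains.
R5C4 = 7: row 5 has {1,4,5}; col 4 has {1,2,3,4,6,8,9}; box has {1,2,4,5} → only 7 remains.
R6C3 = 6: row 6 has {2,3,4,5,7,8}; col 3 has {1,4,5,9}; box has {1,3,7,9} → only 6 remains.
R9C2 = 6: row 9 has {1,2,3,5,7,8,9}; col 2 has {1,3,4,8,9}; box has {1,3,4,5} → only 6 remains.
R9C7 = 4: row 9 has {1,2,3,5,6,7,8,9}; col 7 has {5,8}; box has {5,7,8,9} → only 4 remains.
R2C4 = 5: row 2 has {2,9}; col 4 has {1,2,3,4,6,7,8,9}; box has {2,3,4,9} → only 5 remains.
R4C5 = 8: row 4 has {1,6,9}; col 5 has {1,2,3,4,5}; box has {1,2,4,5,7} → only 8 remains.
R4C6 = 3: row 4 has {1,6,8,9}; col 6 has {2,4}; box has {1,2,4,5,7,8} → only 3 remains.
R5C2 = 2: row 5 has {1,4,5,7}; col 2 has {1,3,4,6,8,9}; box has {1,3,6,7,9} → only 2 remains.
R5C3 = 8: row 5 has {1,2,4,5,7}; col 3 has {1,4,5,6,9}; box has {1,2,3,6,7,9} → only 8 remains.
R2C1 = 6: row 2 has {2,5,9}; col 1 has {1,3,7}; box has {1,4,8,9} → only 6 remains.
R4C2 = 5: row 4 has {1,3,6,8,9}; col 2 has {1,2,3,4,6,8,9}; box has {1,2,3,6,7,8,9} → only 5 remains.
R1C1 = 5: row 1 has {1,2,4,8,9}; col 1 has {1,3,6,7}; box has {1,4,6,8,9} → only 5 remains.
R3C1 = 2: row 3 has {3,4,8}; col 1 has {1,3,5,6,7}; box has {1,4,5,6,8,9} → only 2 remains.
R3C2 = 7: row 3 has {2,3,4,8}; col 2 has {1,2,3,4,5,6,8,9}; box has {1,2,4,5,6,8,9} → only 7 remains.
R3C5 = 6: row 3 has {2,3,4,7,8}; col 5 has {1,2,3,4,5,8}; box has {2,3,4,5,9} → only 6 remains.
R3C6 = 1: row 3 has {2,3,4,6,7,8}; col 6 has {2,3,4}; box has {2,3,4,5,6,9} → only 1 remains.
R3C8 = 9: row 3 has {1,2,3,4,6,7,8}; col 8 has {2,5,6,7,8}; box has {2,8} → only 9 remains.
R3C9 = 5: row 3 has {1,2,3,4,6,7,8,9}; col 9 has {4,8,9}; box has {2,8,9} → only 5 remains.
R4C1 = 4: row 4 has {1,3,5,6,8,9}; col 1 has {1,2,3,5,6,7}; box has {1,2,3,5,6,7,8,9} → only 4 remains.
R5C5 = 9: row 5 has {1,2,4,5,7,8}; col 5 has {1,2,3,4,5,6,8}; box has {1,2,3,4,5,7,8} → only 9 remains.
R5C6 = 6: row 5 has {1,2,4,5,7,8,9}; col 6 has {1,2,3,4}; box has {1,2,3,4,5,7,8,9} → only 6 remains.
R5C7 = 3: row 5 has {1,2,4,5,6,7,8,9}; col 7 has {4,5,8}; box has {4,5,6,8} → only 3 remains.
R6C8 = 1: row 6 has {2,3,4,5,6,7,8}; col 8 has {2,5,6,7,8,9}; box has {3,4,5,6,8} → only 1 remains.
R7C1 = 9: row 7 has {1,3,4,8}; col 1 has {1,2,3,4,5,6,7}; box has {1,3,4,5,6} → only 9 remains.
R8C1 = 8: row 8 has {4,5,6}; col 1 has {1,2,3,4,5,6,7,9}; box has {1,3,4,5,6,9} → only 8 remains.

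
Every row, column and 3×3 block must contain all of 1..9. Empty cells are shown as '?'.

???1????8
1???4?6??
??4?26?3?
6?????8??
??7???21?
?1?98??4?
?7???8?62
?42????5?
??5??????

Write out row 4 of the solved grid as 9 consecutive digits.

659214873

R6C3 = 3: row 6 has {1,4,8,9}; col 3 has {2,4,5,7}; box has {1,6,7} → only 3 remains.
R4C3 = 9: row 4 has {6,8}; col 3 has {2,3,4,5,7}; box has {1,3,6,7} → only 9 remains.
R4C8 = 7: row 4 has {6,8,9}; col 8 has {1,3,4,5,6}; box has {1,2,4,8} → only 7 remains.
R6C7 = 5: row 6 has {1,3,4,8,9}; col 7 has {2,6,8}; box has {1,2,4,7,8} → only 5 remains.
R6C9 = 6: row 6 has {1,3,4,5,8,9}; col 9 has {2,8}; box has {1,2,4,5,7,8} → only 6 remains.
R7C3 = 1: row 7 has {2,6,7,8}; col 3 has {2,3,4,5,7,9}; box has {2,4,5,7} → only 1 remains.
R1C3 = 6: row 1 has {1,8}; col 3 has {1,2,3,4,5,7,9}; box has {1,4} → only 6 remains.
R2C3 = 8: row 2 has {1,4,6}; col 3 has {1,2,3,4,5,6,7,9}; box has {1,4,6} → only 8 remains.
R4C9 = 3: row 4 has {6,7,8,9}; col 9 has {2,6,8}; box has {1,2,4,5,6,7,8} → only 3 remains.
R5C9 = 9: row 5 has {1,2,7}; col 9 has {2,3,6,8}; box has {1,2,3,4,5,6,7,8} → only 9 remains.
R6C1 = 2: row 6 has {1,3,4,5,6,8,9}; col 1 has {1,6}; box has {1,3,6,7,9} → only 2 remains.
R6C6 = 7: row 6 has {1,2,3,4,5,6,8,9}; col 6 has {6,8}; box has {8,9} → only 7 remains.
R4C2 = 5: row 4 has {3,6,7,8,9}; col 2 has {1,4,7}; box has {1,2,3,6,7,9} → only 5 remains.
R4C5 = 1: row 4 has {3,5,6,7,8,9}; col 5 has {2,4,8}; box has {7,8,9} → only 1 remains.
R5C2 = 8: row 5 has {1,2,7,9}; col 2 has {1,4,5,7}; box has {1,2,3,5,6,7,9} → only 8 remains.
R3C2 = 9: row 3 has {2,3,4,6}; col 2 has {1,4,5,7,8}; box has {1,4,6,8} → only 9 remains.
R5C1 = 4: row 5 has {1,2,7,8,9}; col 1 has {1,2,6}; box has {1,2,3,5,6,7,8,9} → only 4 remains.
R1C7 = 4: in row 1, 4 can only go here (every other open cell in that row sees a 4).
R3C4 = 8: in row 3, 8 can only go here (every other open cell in that row sees an 8).
R7C4 = 4: in row 7, 4 can only go here (every other open cell in that row sees a 4).
R4C4 = 2: row 4 has {1,3,5,6,7,8,9}; col 4 has {1,4,8,9}; box has {1,7,8,9} → only 2 remains.
R4C6 = 4: row 4 has {1,2,3,5,6,7,8,9}; col 6 has {6,7,8}; box has {1,2,7,8,9} → only 4 remains.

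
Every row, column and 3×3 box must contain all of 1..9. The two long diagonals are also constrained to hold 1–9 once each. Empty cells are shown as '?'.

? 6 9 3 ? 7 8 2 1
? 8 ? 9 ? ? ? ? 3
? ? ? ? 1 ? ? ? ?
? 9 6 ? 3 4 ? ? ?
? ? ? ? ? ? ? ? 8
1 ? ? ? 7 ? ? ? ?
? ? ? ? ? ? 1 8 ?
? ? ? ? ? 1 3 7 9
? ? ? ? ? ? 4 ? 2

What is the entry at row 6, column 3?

2

row 4, column 4 = 5 (sole candidate).
row 4, column 8 = 1 (sole candidate).
row 4, column 9 = 7 (sole candidate).
row 1, column 1 = 4 (sole candidate).
row 1, column 5 = 5 (sole candidate).
row 3, column 3 = 3 (sole candidate).
row 4, column 7 = 2 (sole candidate).
row 4, column 1 = 8 (sole candidate).
row 2, column 3 = 1 (hidden single in row 2).
row 2, column 5 = 4 (hidden single in row 2).
row 5, column 4 = 1 (hidden single in row 5).
row 6, column 4 = 8 (hidden single in row 6).
row 3, column 6 = 8 (hidden single in row 3).
row 9, column 2 = 1 (hidden single in row 9).
row 5, column 6 = 2 (hidden single in box 5).
row 2, column 6 = 6 (sole candidate).
row 2, column 8 = 5 (sole candidate).
row 3, column 4 = 2 (sole candidate).
row 6, column 6 = 9 (sole candidate).
row 8, column 2 = 2 (sole candidate).
row 9, column 8 = 6 (sole candidate).
row 2, column 7 = 7 (sole candidate).
row 5, column 5 = 6 (sole candidate).
row 7, column 3 = 7 (sole candidate).
row 7, column 9 = 5 (sole candidate).
row 8, column 5 = 8 (sole candidate).
row 9, column 4 = 7 (sole candidate).
row 9, column 5 = 9 (sole candidate).
row 2, column 1 = 2 (sole candidate).
row 3, column 7 = 9 (sole candidate).
row 3, column 8 = 4 (sole candidate).
row 3, column 9 = 6 (sole candidate).
row 5, column 7 = 5 (sole candidate).
row 6, column 7 = 6 (sole candidate).
row 6, column 8 = 3 (sole candidate).
row 6, column 9 = 4 (sole candidate).
row 7, column 5 = 2 (sole candidate).
row 7, column 6 = 3 (sole candidate).
row 9, column 1 = 3 (sole candidate).
row 9, column 6 = 5 (sole candidate).
row 5, column 1 = 7 (sole candidate).
row 5, column 3 = 4 (sole candidate).
row 5, column 8 = 9 (sole candidate).
row 6, column 2 = 5 (sole candidate).
row 6, column 3 = 2: row 6 has {1,3,4,5,6,7,8,9}; col 3 has {1,3,4,6,7,9}; box has {1,4,5,6,7,8,9} → only 2 remains.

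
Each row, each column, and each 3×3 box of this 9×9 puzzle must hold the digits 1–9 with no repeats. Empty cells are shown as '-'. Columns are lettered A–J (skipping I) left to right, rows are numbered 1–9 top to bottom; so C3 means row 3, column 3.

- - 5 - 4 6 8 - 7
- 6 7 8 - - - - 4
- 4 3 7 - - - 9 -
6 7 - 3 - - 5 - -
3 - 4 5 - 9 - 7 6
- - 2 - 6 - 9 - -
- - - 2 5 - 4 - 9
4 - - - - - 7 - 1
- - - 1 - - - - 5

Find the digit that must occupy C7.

D1 = 9 (sole candidate).
J3 = 2 (sole candidate).
J4 = 8 (sole candidate).
D6 = 4 (sole candidate).
J6 = 3 (sole candidate).
D8 = 6 (sole candidate).
E3 = 1 (sole candidate).
F3 = 5 (sole candidate).
G3 = 6 (sole candidate).
E4 = 2 (sole candidate).
F4 = 1 (sole candidate).
H4 = 4 (sole candidate).
E5 = 8 (sole candidate).
F6 = 7 (sole candidate).
H6 = 1 (sole candidate).
H1 = 3 (sole candidate).
E2 = 3 (sole candidate).
F2 = 2 (sole candidate).
G2 = 1 (sole candidate).
H2 = 5 (sole candidate).
A3 = 8 (sole candidate).
C4 = 9 (sole candidate).
B5 = 1 (sole candidate).
G5 = 2 (sole candidate).
A6 = 5 (sole candidate).
B6 = 8 (sole candidate).
B7 = 3 (sole candidate).
F7 = 8 (sole candidate).
H7 = 6 (sole candidate).
C8 = 8 (sole candidate).
E8 = 9 (sole candidate).
F8 = 3 (sole candidate).
H8 = 2 (sole candidate).
C9 = 6 (sole candidate).
E9 = 7 (sole candidate).
F9 = 4 (sole candidate).
G9 = 3 (sole candidate).
H9 = 8 (sole candidate).
B1 = 2 (sole candidate).
A2 = 9 (sole candidate).
C7 = 1: row 7 has {2,3,4,5,6,8,9}; col 3 has {2,3,4,5,6,7,8,9}; box has {3,4,6,8} → only 1 remains.

1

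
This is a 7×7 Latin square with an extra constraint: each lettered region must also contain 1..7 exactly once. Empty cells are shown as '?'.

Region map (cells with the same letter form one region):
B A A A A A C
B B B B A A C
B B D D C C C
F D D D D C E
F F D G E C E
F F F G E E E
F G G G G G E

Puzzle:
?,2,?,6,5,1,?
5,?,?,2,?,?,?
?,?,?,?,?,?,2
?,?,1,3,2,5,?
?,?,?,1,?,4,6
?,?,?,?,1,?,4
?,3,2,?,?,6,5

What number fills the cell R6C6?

R4C7 = 7 (sole candidate).
R5C5 = 3 (sole candidate).
R6C6 = 2: row 6 has {1,4}; col 6 has {1,4,5,6}; region has {1,3,4,5,6,7} → only 2 remains.

2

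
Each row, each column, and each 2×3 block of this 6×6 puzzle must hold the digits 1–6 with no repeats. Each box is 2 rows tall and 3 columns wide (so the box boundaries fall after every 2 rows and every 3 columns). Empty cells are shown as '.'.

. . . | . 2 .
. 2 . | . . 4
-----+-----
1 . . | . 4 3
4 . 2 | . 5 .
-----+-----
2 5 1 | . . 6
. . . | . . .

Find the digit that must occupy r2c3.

3

r3c2 = 6: row 3 has {1,3,4}; col 2 has {2,5}; box has {1,2,4} → only 6 remains.
r3c3 = 5: row 3 has {1,3,4,6}; col 3 has {1,2}; box has {1,2,4,6} → only 5 remains.
r3c4 = 2: row 3 has {1,3,4,5,6}; col 4 has {}; box has {3,4,5} → only 2 remains.
r4c2 = 3: row 4 has {2,4,5}; col 2 has {2,5,6}; box has {1,2,4,5,6} → only 3 remains.
r4c6 = 1: row 4 has {2,3,4,5}; col 6 has {3,4,6}; box has {2,3,4,5} → only 1 remains.
r5c5 = 3: row 5 has {1,2,5,6}; col 5 has {2,4,5}; box has {6} → only 3 remains.
r6c2 = 4: row 6 has {}; col 2 has {2,3,5,6}; box has {1,2,5} → only 4 remains.
r6c5 = 1: row 6 has {4}; col 5 has {2,3,4,5}; box has {3,6} → only 1 remains.
r1c2 = 1: row 1 has {2}; col 2 has {2,3,4,5,6}; box has {2} → only 1 remains.
r1c6 = 5: row 1 has {1,2}; col 6 has {1,3,4,6}; box has {2,4} → only 5 remains.
r2c5 = 6: row 2 has {2,4}; col 5 has {1,2,3,4,5}; box has {2,4,5} → only 6 remains.
r4c4 = 6: row 4 has {1,2,3,4,5}; col 4 has {2}; box has {1,2,3,4,5} → only 6 remains.
r5c4 = 4: row 5 has {1,2,3,5,6}; col 4 has {2,6}; box has {1,3,6} → only 4 remains.
r6c4 = 5: row 6 has {1,4}; col 4 has {2,4,6}; box has {1,3,4,6} → only 5 remains.
r6c6 = 2: row 6 has {1,4,5}; col 6 has {1,3,4,5,6}; box has {1,3,4,5,6} → only 2 remains.
r1c4 = 3: row 1 has {1,2,5}; col 4 has {2,4,5,6}; box has {2,4,5,6} → only 3 remains.
r2c3 = 3: row 2 has {2,4,6}; col 3 has {1,2,5}; box has {1,2} → only 3 remains.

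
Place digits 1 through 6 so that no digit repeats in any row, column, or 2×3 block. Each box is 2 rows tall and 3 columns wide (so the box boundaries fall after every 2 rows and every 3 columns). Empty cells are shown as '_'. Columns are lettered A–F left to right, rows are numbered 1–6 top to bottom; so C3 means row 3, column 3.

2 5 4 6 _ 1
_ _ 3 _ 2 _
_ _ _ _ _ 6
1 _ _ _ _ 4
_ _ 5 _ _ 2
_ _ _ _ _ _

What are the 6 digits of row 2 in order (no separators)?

613425

E1 = 3: row 1 has {1,2,4,5,6}; col 5 has {2}; box has {1,2,6} → only 3 remains.
A2 = 6: row 2 has {2,3}; col 1 has {1,2}; box has {2,3,4,5} → only 6 remains.
B2 = 1: row 2 has {2,3,6}; col 2 has {5}; box has {2,3,4,5,6} → only 1 remains.
F2 = 5: row 2 has {1,2,3,6}; col 6 has {1,2,4,6}; box has {1,2,3,6} → only 5 remains.
C3 = 2: row 3 has {6}; col 3 has {3,4,5}; box has {1} → only 2 remains.
C4 = 6: row 4 has {1,4}; col 3 has {2,3,4,5}; box has {1,2} → only 6 remains.
E4 = 5: row 4 has {1,4,6}; col 5 has {2,3}; box has {4,6} → only 5 remains.
C6 = 1: row 6 has {}; col 3 has {2,3,4,5,6}; box has {5} → only 1 remains.
F6 = 3: row 6 has {1}; col 6 has {1,2,4,5,6}; box has {2} → only 3 remains.
D2 = 4: row 2 has {1,2,3,5,6}; col 4 has {6}; box has {1,2,3,5,6} → only 4 remains.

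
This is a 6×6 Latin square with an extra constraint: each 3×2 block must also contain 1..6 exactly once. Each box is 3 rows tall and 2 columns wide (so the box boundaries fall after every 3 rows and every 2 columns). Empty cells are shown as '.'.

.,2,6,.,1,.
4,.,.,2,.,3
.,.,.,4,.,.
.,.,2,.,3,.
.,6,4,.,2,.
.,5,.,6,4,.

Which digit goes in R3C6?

R2C2 = 1: row 2 has {2,3,4}; col 2 has {2,5,6}; box has {2,4} → only 1 remains.
R2C3 = 5: row 2 has {1,2,3,4}; col 3 has {2,4,6}; box has {2,4,6} → only 5 remains.
R2C5 = 6: row 2 has {1,2,3,4,5}; col 5 has {1,2,3,4}; box has {1,3} → only 6 remains.
R3C2 = 3: row 3 has {4}; col 2 has {1,2,5,6}; box has {1,2,4} → only 3 remains.
R3C3 = 1: row 3 has {3,4}; col 3 has {2,4,5,6}; box has {2,4,5,6} → only 1 remains.
R3C5 = 5: row 3 has {1,3,4}; col 5 has {1,2,3,4,6}; box has {1,3,6} → only 5 remains.
R3C6 = 2: row 3 has {1,3,4,5}; col 6 has {3}; box has {1,3,5,6} → only 2 remains.

2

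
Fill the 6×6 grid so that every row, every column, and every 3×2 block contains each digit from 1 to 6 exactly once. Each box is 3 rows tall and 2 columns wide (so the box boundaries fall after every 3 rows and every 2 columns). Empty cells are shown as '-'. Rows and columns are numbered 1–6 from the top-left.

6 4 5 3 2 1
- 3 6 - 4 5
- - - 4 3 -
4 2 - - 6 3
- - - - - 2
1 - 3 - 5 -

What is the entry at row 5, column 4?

row 2, column 1 = 2: row 2 has {3,4,5,6}; col 1 has {1,4,6}; box has {3,4,6} → only 2 remains.
row 2, column 4 = 1: row 2 has {2,3,4,5,6}; col 4 has {3,4}; box has {3,4,5,6} → only 1 remains.
row 3, column 1 = 5: row 3 has {3,4}; col 1 has {1,2,4,6}; box has {2,3,4,6} → only 5 remains.
row 3, column 2 = 1: row 3 has {3,4,5}; col 2 has {2,3,4}; box has {2,3,4,5,6} → only 1 remains.
row 3, column 3 = 2: row 3 has {1,3,4,5}; col 3 has {3,5,6}; box has {1,3,4,5,6} → only 2 remains.
row 3, column 6 = 6: row 3 has {1,2,3,4,5}; col 6 has {1,2,3,5}; box has {1,2,3,4,5} → only 6 remains.
row 4, column 3 = 1: row 4 has {2,3,4,6}; col 3 has {2,3,5,6}; box has {3} → only 1 remains.
row 4, column 4 = 5: row 4 has {1,2,3,4,6}; col 4 has {1,3,4}; box has {1,3} → only 5 remains.
row 5, column 1 = 3: row 5 has {2}; col 1 has {1,2,4,5,6}; box has {1,2,4} → only 3 remains.
row 5, column 3 = 4: row 5 has {2,3}; col 3 has {1,2,3,5,6}; box has {1,3,5} → only 4 remains.
row 5, column 4 = 6: row 5 has {2,3,4}; col 4 has {1,3,4,5}; box has {1,3,4,5} → only 6 remains.

6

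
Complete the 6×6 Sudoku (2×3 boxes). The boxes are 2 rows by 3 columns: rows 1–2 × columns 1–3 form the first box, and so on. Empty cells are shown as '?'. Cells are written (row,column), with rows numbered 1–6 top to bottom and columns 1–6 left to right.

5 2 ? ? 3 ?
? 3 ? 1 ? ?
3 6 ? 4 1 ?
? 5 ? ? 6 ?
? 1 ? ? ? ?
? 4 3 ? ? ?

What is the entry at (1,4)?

6

(1,4) = 6: row 1 has {2,3,5}; col 4 has {1,4}; box has {1,3} → only 6 remains.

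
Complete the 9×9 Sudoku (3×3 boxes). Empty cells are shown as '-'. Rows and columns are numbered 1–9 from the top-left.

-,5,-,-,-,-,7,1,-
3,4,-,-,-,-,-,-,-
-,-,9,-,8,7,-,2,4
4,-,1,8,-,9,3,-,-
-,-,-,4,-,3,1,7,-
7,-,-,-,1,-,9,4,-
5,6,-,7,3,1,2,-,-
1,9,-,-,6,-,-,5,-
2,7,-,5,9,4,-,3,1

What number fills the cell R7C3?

R3C1 = 6: row 3 has {2,4,7,8,9}; col 1 has {1,2,3,4,5,7}; box has {3,4,5,9} → only 6 remains.
R3C2 = 1: row 3 has {2,4,6,7,8,9}; col 2 has {4,5,6,7,9}; box has {3,4,5,6,9} → only 1 remains.
R3C4 = 3: row 3 has {1,2,4,6,7,8,9}; col 4 has {4,5,7,8}; box has {7,8} → only 3 remains.
R3C7 = 5: row 3 has {1,2,3,4,6,7,8,9}; col 7 has {1,2,3,7,9}; box has {1,2,4,7} → only 5 remains.
R4C2 = 2: row 4 has {1,3,4,8,9}; col 2 has {1,4,5,6,7,9}; box has {1,4,7} → only 2 remains.
R4C8 = 6: row 4 has {1,2,3,4,8,9}; col 8 has {1,2,3,4,5,7}; box has {1,3,4,7,9} → only 6 remains.
R4C9 = 5: row 4 has {1,2,3,4,6,8,9}; col 9 has {1,4}; box has {1,3,4,6,7,9} → only 5 remains.
R5C2 = 8: row 5 has {1,3,4,7}; col 2 has {1,2,4,5,6,7,9}; box has {1,2,4,7} → only 8 remains.
R5C9 = 2: row 5 has {1,3,4,7,8}; col 9 has {1,4,5}; box has {1,3,4,5,6,7,9} → only 2 remains.
R6C2 = 3: row 6 has {1,4,7,9}; col 2 has {1,2,4,5,6,7,8,9}; box has {1,2,4,7,8} → only 3 remains.
R6C9 = 8: row 6 has {1,3,4,7,9}; col 9 has {1,2,4,5}; box has {1,2,3,4,5,6,7,9} → only 8 remains.
R7C9 = 9: row 7 has {1,2,3,5,6,7}; col 9 has {1,2,4,5,8}; box has {1,2,3,5} → only 9 remains.
R8C4 = 2: row 8 has {1,5,6,9}; col 4 has {3,4,5,7,8}; box has {1,3,4,5,6,7,9} → only 2 remains.
R8C6 = 8: row 8 has {1,2,5,6,9}; col 6 has {1,3,4,7,9}; box has {1,2,3,4,5,6,7,9} → only 8 remains.
R8C7 = 4: row 8 has {1,2,5,6,8,9}; col 7 has {1,2,3,5,7,9}; box has {1,2,3,5,9} → only 4 remains.
R8C9 = 7: row 8 has {1,2,4,5,6,8,9}; col 9 has {1,2,4,5,8,9}; box has {1,2,3,4,5,9} → only 7 remains.
R9C3 = 8: row 9 has {1,2,3,4,5,7,9}; col 3 has {1,9}; box has {1,2,5,6,7,9} → only 8 remains.
R9C7 = 6: row 9 has {1,2,3,4,5,7,8,9}; col 7 has {1,2,3,4,5,7,9}; box has {1,2,3,4,5,7,9} → only 6 remains.
R1C1 = 8: row 1 has {1,5,7}; col 1 has {1,2,3,4,5,6,7}; box has {1,3,4,5,6,9} → only 8 remains.
R1C3 = 2: row 1 has {1,5,7,8}; col 3 has {1,8,9}; box has {1,3,4,5,6,8,9} → only 2 remains.
R1C5 = 4: row 1 has {1,2,5,7,8}; col 5 has {1,3,6,8,9}; box has {3,7,8} → only 4 remains.
R1C6 = 6: row 1 has {1,2,4,5,7,8}; col 6 has {1,3,4,7,8,9}; box has {3,4,7,8} → only 6 remains.
R1C9 = 3: row 1 has {1,2,4,5,6,7,8}; col 9 has {1,2,4,5,7,8,9}; box has {1,2,4,5,7} → only 3 remains.
R2C3 = 7: row 2 has {3,4}; col 3 has {1,2,8,9}; box has {1,2,3,4,5,6,8,9} → only 7 remains.
R2C7 = 8: row 2 has {3,4,7}; col 7 has {1,2,3,4,5,6,7,9}; box has {1,2,3,4,5,7} → only 8 remains.
R2C8 = 9: row 2 has {3,4,7,8}; col 8 has {1,2,3,4,5,6,7}; box has {1,2,3,4,5,7,8} → only 9 remains.
R2C9 = 6: row 2 has {3,4,7,8,9}; col 9 has {1,2,3,4,5,7,8,9}; box has {1,2,3,4,5,7,8,9} → only 6 remains.
R4C5 = 7: row 4 has {1,2,3,4,5,6,8,9}; col 5 has {1,3,4,6,8,9}; box has {1,3,4,8,9} → only 7 remains.
R5C1 = 9: row 5 has {1,2,3,4,7,8}; col 1 has {1,2,3,4,5,6,7,8}; box has {1,2,3,4,7,8} → only 9 remains.
R5C5 = 5: row 5 has {1,2,3,4,7,8,9}; col 5 has {1,3,4,6,7,8,9}; box has {1,3,4,7,8,9} → only 5 remains.
R6C4 = 6: row 6 has {1,3,4,7,8,9}; col 4 has {2,3,4,5,7,8}; box has {1,3,4,5,7,8,9} → only 6 remains.
R6C6 = 2: row 6 has {1,3,4,6,7,8,9}; col 6 has {1,3,4,6,7,8,9}; box has {1,3,4,5,6,7,8,9} → only 2 remains.
R7C3 = 4: row 7 has {1,2,3,5,6,7,9}; col 3 has {1,2,7,8,9}; box has {1,2,5,6,7,8,9} → only 4 remains.

4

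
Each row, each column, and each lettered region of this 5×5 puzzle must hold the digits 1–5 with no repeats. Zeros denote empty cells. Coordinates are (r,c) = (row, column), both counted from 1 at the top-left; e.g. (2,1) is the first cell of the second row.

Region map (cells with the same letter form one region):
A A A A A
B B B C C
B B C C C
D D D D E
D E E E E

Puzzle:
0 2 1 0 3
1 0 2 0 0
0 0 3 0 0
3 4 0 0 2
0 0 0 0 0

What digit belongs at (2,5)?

4

(3,2) = 5: row 3 has {3}; col 2 has {2,4}; region has {1,2} → only 5 remains.
(4,3) = 5: row 4 has {2,3,4}; col 3 has {1,2,3}; region has {3,4} → only 5 remains.
(4,4) = 1: row 4 has {2,3,4,5}; col 4 has {}; region has {3,4,5} → only 1 remains.
(5,1) = 2: row 5 has {}; col 1 has {1,3}; region has {1,3,4,5} → only 2 remains.
(5,3) = 4: row 5 has {2}; col 3 has {1,2,3,5}; region has {2} → only 4 remains.
(2,2) = 3: row 2 has {1,2}; col 2 has {2,4,5}; region has {1,2,5} → only 3 remains.
(3,1) = 4: row 3 has {3,5}; col 1 has {1,2,3}; region has {1,2,3,5} → only 4 remains.
(3,4) = 2: row 3 has {3,4,5}; col 4 has {1}; region has {3} → only 2 remains.
(3,5) = 1: row 3 has {2,3,4,5}; col 5 has {2,3}; region has {2,3} → only 1 remains.
(5,2) = 1: row 5 has {2,4}; col 2 has {2,3,4,5}; region has {2,4} → only 1 remains.
(5,5) = 5: row 5 has {1,2,4}; col 5 has {1,2,3}; region has {1,2,4} → only 5 remains.
(1,1) = 5: row 1 has {1,2,3}; col 1 has {1,2,3,4}; region has {1,2,3} → only 5 remains.
(1,4) = 4: row 1 has {1,2,3,5}; col 4 has {1,2}; region has {1,2,3,5} → only 4 remains.
(2,4) = 5: row 2 has {1,2,3}; col 4 has {1,2,4}; region has {1,2,3} → only 5 remains.
(2,5) = 4: row 2 has {1,2,3,5}; col 5 has {1,2,3,5}; region has {1,2,3,5} → only 4 remains.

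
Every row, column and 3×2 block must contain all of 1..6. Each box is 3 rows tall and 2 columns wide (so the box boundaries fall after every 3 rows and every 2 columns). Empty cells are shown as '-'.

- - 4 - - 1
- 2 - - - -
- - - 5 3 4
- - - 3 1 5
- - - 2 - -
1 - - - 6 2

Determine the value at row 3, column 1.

6

row 1, column 4 = 6: row 1 has {1,4}; col 4 has {2,3,5}; box has {4,5} → only 6 remains.
row 2, column 4 = 1: row 2 has {2}; col 4 has {2,3,5,6}; box has {4,5,6} → only 1 remains.
row 2, column 5 = 5: row 2 has {1,2}; col 5 has {1,3,6}; box has {1,3,4} → only 5 remains.
row 2, column 6 = 6: row 2 has {1,2,5}; col 6 has {1,2,4,5}; box has {1,3,4,5} → only 6 remains.
row 3, column 1 = 6: row 3 has {3,4,5}; col 1 has {1}; box has {2} → only 6 remains.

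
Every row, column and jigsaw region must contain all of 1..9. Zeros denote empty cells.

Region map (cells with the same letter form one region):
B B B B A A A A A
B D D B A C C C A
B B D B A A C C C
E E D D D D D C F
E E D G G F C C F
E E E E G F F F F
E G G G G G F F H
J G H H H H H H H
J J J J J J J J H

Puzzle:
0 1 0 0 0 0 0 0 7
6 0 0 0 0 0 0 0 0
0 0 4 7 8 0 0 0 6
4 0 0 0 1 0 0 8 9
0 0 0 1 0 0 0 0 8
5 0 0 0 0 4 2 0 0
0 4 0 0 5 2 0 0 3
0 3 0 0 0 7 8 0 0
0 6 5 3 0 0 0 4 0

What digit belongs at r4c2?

7

r6c9 = 1 (sole candidate).
r9c9 = 2 (sole candidate).
r5c7 = 4 (hidden single in row 5).
r7c1 = 1 (hidden single in row 7).
r8c1 = 2 (hidden single in row 8).
r8c3 = 1 (hidden single in column 3).
r9c6 = 8 (hidden single in column 6).
r9c7 = 1 (hidden single in row 9).
r1c1 = 8 (hidden single in column 1).
r3c6 = 1 (hidden single in region A).
r2c8 = 1 (hidden single in row 2).
r5c6 = 5 (hidden single in region F).
r6c8 = 3 (hidden single in region F).
r5c1 = 3 (hidden single in region E).
r3c1 = 9 (sole candidate).
r9c1 = 7 (sole candidate).
r9c5 = 9 (sole candidate).
r3c7 = 3 (hidden single in row 3).
r2c6 = 9 (sole candidate).
r1c7 = 9 (hidden single in column 7).
r8c8 = 9 (hidden single in column 8).
r1c3 = 3 (hidden single in region B).
r1c6 = 6 (sole candidate).
r4c6 = 3 (sole candidate).
r2c5 = 3 (hidden single in row 2).
r1c5 = 2 (hidden single in column 5).
r1c8 = 5 (sole candidate).
r2c9 = 4 (sole candidate).
r3c8 = 2 (sole candidate).
r5c8 = 7 (sole candidate).
r7c8 = 6 (sole candidate).
r8c9 = 5 (sole candidate).
r1c4 = 4 (sole candidate).
r2c7 = 5 (sole candidate).
r3c2 = 5 (sole candidate).
r5c5 = 6 (sole candidate).
r6c5 = 7 (sole candidate).
r7c7 = 7 (sole candidate).
r8c4 = 6 (sole candidate).
r8c5 = 4 (sole candidate).
r2c4 = 2 (sole candidate).
r4c4 = 5 (sole candidate).
r4c7 = 6 (sole candidate).
r6c3 = 6 (hidden single in row 6).
r5c3 = 9 (hidden single in region D).
r5c2 = 2 (sole candidate).
r7c3 = 8 (sole candidate).
r7c4 = 9 (sole candidate).
r2c3 = 7 (sole candidate).
r4c2 = 7: row 4 has {1,3,4,5,6,8,9}; col 2 has {1,2,3,4,5,6}; region has {1,2,3,4,5,6} → only 7 remains.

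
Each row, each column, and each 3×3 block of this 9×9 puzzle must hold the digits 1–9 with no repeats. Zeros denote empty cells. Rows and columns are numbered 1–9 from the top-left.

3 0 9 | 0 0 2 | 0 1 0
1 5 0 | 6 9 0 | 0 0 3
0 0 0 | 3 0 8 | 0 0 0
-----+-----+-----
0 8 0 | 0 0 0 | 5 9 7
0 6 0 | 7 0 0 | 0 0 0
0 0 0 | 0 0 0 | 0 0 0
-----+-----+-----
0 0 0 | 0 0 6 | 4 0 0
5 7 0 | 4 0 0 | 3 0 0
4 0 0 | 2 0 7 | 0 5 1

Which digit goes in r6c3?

r1c2 = 4 (sole candidate).
r1c4 = 5 (sole candidate).
r1c5 = 7 (sole candidate).
r2c6 = 4 (sole candidate).
r3c2 = 2 (sole candidate).
r3c5 = 1 (sole candidate).
r4c1 = 2 (sole candidate).
r4c4 = 1 (sole candidate).
r4c6 = 3 (sole candidate).
r5c1 = 9 (sole candidate).
r5c6 = 5 (sole candidate).
r6c1 = 7 (sole candidate).
r6c6 = 9 (sole candidate).
r7c1 = 8 (sole candidate).
r7c4 = 9 (sole candidate).
r7c9 = 2 (sole candidate).
r8c5 = 8 (sole candidate).
r8c6 = 1 (sole candidate).
r8c8 = 6 (sole candidate).
r8c9 = 9 (sole candidate).
r9c5 = 3 (sole candidate).
r9c7 = 8 (sole candidate).
r1c7 = 6 (sole candidate).
r1c9 = 8 (sole candidate).
r3c1 = 6 (sole candidate).
r3c3 = 7 (sole candidate).
r3c7 = 9 (sole candidate).
r3c8 = 4 (sole candidate).
r3c9 = 5 (sole candidate).
r4c3 = 4 (sole candidate).
r4c5 = 6 (sole candidate).
r5c9 = 4 (sole candidate).
r6c4 = 8 (sole candidate).
r6c9 = 6 (sole candidate).
r7c5 = 5 (sole candidate).
r7c8 = 7 (sole candidate).
r8c3 = 2 (sole candidate).
r9c2 = 9 (sole candidate).
r9c3 = 6 (sole candidate).
r2c3 = 8 (sole candidate).
r2c8 = 2 (sole candidate).
r5c5 = 2 (sole candidate).
r5c7 = 1 (sole candidate).
r6c5 = 4 (sole candidate).
r6c7 = 2 (sole candidate).
r6c8 = 3 (sole candidate).
r2c7 = 7 (sole candidate).
r5c3 = 3 (sole candidate).
r5c8 = 8 (sole candidate).
r6c2 = 1 (sole candidate).
r6c3 = 5: row 6 has {1,2,3,4,6,7,8,9}; col 3 has {2,3,4,6,7,8,9}; box has {1,2,3,4,6,7,8,9} → only 5 remains.

5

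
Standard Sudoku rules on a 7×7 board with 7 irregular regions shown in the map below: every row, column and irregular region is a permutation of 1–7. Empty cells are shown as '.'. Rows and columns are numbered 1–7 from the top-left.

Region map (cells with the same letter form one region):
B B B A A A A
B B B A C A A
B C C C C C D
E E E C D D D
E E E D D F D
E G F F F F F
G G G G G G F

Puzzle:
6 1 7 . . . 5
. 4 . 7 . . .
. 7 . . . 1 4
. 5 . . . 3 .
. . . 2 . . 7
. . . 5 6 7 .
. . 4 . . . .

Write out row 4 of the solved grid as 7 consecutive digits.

7524136

row 4, column 5 = 1: row 4 has {3,5}; col 5 has {6}; region has {2,3,4,7} → only 1 remains.
row 4, column 7 = 6: row 4 has {1,3,5}; col 7 has {4,5,7}; region has {1,2,3,4,7} → only 6 remains.
row 5, column 5 = 5 (sole candidate).
row 5, column 6 = 4 (sole candidate).
row 1, column 6 = 2 (sole candidate).
row 2, column 6 = 6 (sole candidate).
row 4, column 3 = 2: row 4 has {1,3,5,6}; col 3 has {4,7}; region has {5} → only 2 remains.
row 4, column 4 = 4: row 4 has {1,2,3,5,6}; col 4 has {2,5,7}; region has {1,7} → only 4 remains.
row 7, column 6 = 5 (sole candidate).
row 1, column 4 = 3 (sole candidate).
row 1, column 5 = 4 (sole candidate).
row 2, column 7 = 1 (sole candidate).
row 3, column 4 = 6 (sole candidate).
row 4, column 1 = 7: row 4 has {1,2,3,4,5,6}; col 1 has {6}; region has {2,5} → only 7 remains.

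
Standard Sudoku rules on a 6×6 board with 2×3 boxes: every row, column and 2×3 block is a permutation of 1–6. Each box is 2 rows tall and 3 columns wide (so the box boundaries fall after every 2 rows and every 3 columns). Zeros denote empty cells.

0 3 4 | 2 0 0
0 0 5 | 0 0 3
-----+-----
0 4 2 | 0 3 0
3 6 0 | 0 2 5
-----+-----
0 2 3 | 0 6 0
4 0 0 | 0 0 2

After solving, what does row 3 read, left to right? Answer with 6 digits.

row 2, column 2 = 1: row 2 has {3,5}; col 2 has {2,3,4,6}; box has {3,4,5} → only 1 remains.
row 2, column 5 = 4: row 2 has {1,3,5}; col 5 has {2,3,6}; box has {2,3} → only 4 remains.
row 4, column 3 = 1: row 4 has {2,3,5,6}; col 3 has {2,3,4,5}; box has {2,3,4,6} → only 1 remains.
row 4, column 4 = 4: row 4 has {1,2,3,5,6}; col 4 has {2}; box has {2,3,5} → only 4 remains.
row 6, column 2 = 5: row 6 has {2,4}; col 2 has {1,2,3,4,6}; box has {2,3,4} → only 5 remains.
row 6, column 3 = 6: row 6 has {2,4,5}; col 3 has {1,2,3,4,5}; box has {2,3,4,5} → only 6 remains.
row 6, column 5 = 1: row 6 has {2,4,5,6}; col 5 has {2,3,4,6}; box has {2,6} → only 1 remains.
row 1, column 1 = 6: row 1 has {2,3,4}; col 1 has {3,4}; box has {1,3,4,5} → only 6 remains.
row 1, column 5 = 5: row 1 has {2,3,4,6}; col 5 has {1,2,3,4,6}; box has {2,3,4} → only 5 remains.
row 1, column 6 = 1: row 1 has {2,3,4,5,6}; col 6 has {2,3,5}; box has {2,3,4,5} → only 1 remains.
row 2, column 1 = 2: row 2 has {1,3,4,5}; col 1 has {3,4,6}; box has {1,3,4,5,6} → only 2 remains.
row 2, column 4 = 6: row 2 has {1,2,3,4,5}; col 4 has {2,4}; box has {1,2,3,4,5} → only 6 remains.
row 3, column 1 = 5: row 3 has {2,3,4}; col 1 has {2,3,4,6}; box has {1,2,3,4,6} → only 5 remains.
row 3, column 4 = 1: row 3 has {2,3,4,5}; col 4 has {2,4,6}; box has {2,3,4,5} → only 1 remains.
row 3, column 6 = 6: row 3 has {1,2,3,4,5}; col 6 has {1,2,3,5}; box has {1,2,3,4,5} → only 6 remains.

542136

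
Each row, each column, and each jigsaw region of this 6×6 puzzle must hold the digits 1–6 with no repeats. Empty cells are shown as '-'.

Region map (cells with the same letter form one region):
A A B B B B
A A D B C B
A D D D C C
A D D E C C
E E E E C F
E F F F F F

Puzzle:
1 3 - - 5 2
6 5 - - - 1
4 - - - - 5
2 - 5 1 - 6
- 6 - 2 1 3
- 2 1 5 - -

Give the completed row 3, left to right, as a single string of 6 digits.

row 3, column 2 = 1: row 3 has {4,5}; col 2 has {2,3,5,6}; region has {5} → only 1 remains.
row 4, column 2 = 4: row 4 has {1,2,5,6}; col 2 has {1,2,3,5,6}; region has {1,5} → only 4 remains.
row 4, column 5 = 3: row 4 has {1,2,4,5,6}; col 5 has {1,5}; region has {1,5,6} → only 3 remains.
row 5, column 1 = 5: row 5 has {1,2,3,6}; col 1 has {1,2,4,6}; region has {1,2,6} → only 5 remains.
row 5, column 3 = 4: row 5 has {1,2,3,5,6}; col 3 has {1,5}; region has {1,2,5,6} → only 4 remains.
row 6, column 1 = 3: row 6 has {1,2,5}; col 1 has {1,2,4,5,6}; region has {1,2,4,5,6} → only 3 remains.
row 6, column 6 = 4: row 6 has {1,2,3,5}; col 6 has {1,2,3,5,6}; region has {1,2,3,5} → only 4 remains.
row 1, column 3 = 6: row 1 has {1,2,3,5}; col 3 has {1,4,5}; region has {1,2,5} → only 6 remains.
row 1, column 4 = 4: row 1 has {1,2,3,5,6}; col 4 has {1,2,5}; region has {1,2,5,6} → only 4 remains.
row 2, column 4 = 3: row 2 has {1,5,6}; col 4 has {1,2,4,5}; region has {1,2,4,5,6} → only 3 remains.
row 3, column 4 = 6: row 3 has {1,4,5}; col 4 has {1,2,3,4,5}; region has {1,4,5} → only 6 remains.
row 3, column 5 = 2: row 3 has {1,4,5,6}; col 5 has {1,3,5}; region has {1,3,5,6} → only 2 remains.
row 6, column 5 = 6: row 6 has {1,2,3,4,5}; col 5 has {1,2,3,5}; region has {1,2,3,4,5} → only 6 remains.
row 2, column 3 = 2: row 2 has {1,3,5,6}; col 3 has {1,4,5,6}; region has {1,4,5,6} → only 2 remains.
row 2, column 5 = 4: row 2 has {1,2,3,5,6}; col 5 has {1,2,3,5,6}; region has {1,2,3,5,6} → only 4 remains.
row 3, column 3 = 3: row 3 has {1,2,4,5,6}; col 3 has {1,2,4,5,6}; region has {1,2,4,5,6} → only 3 remains.

413625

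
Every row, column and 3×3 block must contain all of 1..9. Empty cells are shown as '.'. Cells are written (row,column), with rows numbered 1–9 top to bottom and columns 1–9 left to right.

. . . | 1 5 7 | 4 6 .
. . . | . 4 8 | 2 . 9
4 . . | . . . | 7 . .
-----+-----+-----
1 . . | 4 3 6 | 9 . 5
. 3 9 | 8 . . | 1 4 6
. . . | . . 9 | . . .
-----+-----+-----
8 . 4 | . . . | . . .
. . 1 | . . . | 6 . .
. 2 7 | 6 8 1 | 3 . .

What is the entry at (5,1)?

(2,4) = 3: row 2 has {2,4,8,9}; col 4 has {1,4,6,8}; box has {1,4,5,7,8} → only 3 remains.
(3,6) = 2: row 3 has {4,7}; col 6 has {1,6,7,8,9}; box has {1,3,4,5,7,8} → only 2 remains.
(5,6) = 5: row 5 has {1,3,4,6,8,9}; col 6 has {1,2,6,7,8,9}; box has {3,4,6,8,9} → only 5 remains.
(6,7) = 8: row 6 has {9}; col 7 has {1,2,3,4,6,7,9}; box has {1,4,5,6,9} → only 8 remains.
(7,6) = 3: row 7 has {4,8}; col 6 has {1,2,5,6,7,8,9}; box has {1,6,8} → only 3 remains.
(7,7) = 5: row 7 has {3,4,8}; col 7 has {1,2,3,4,6,7,8,9}; box has {3,6} → only 5 remains.
(8,6) = 4: row 8 has {1,6}; col 6 has {1,2,3,5,6,7,8,9}; box has {1,3,6,8} → only 4 remains.
(9,8) = 9: row 9 has {1,2,3,6,7,8}; col 8 has {4,6}; box has {3,5,6} → only 9 remains.
(9,9) = 4: row 9 has {1,2,3,6,7,8,9}; col 9 has {5,6,9}; box has {3,5,6,9} → only 4 remains.
(3,4) = 9: row 3 has {2,4,7}; col 4 has {1,3,4,6,8}; box has {1,2,3,4,5,7,8} → only 9 remains.
(3,5) = 6: row 3 has {2,4,7,9}; col 5 has {3,4,5,8}; box has {1,2,3,4,5,7,8,9} → only 6 remains.
(9,1) = 5: row 9 has {1,2,3,4,6,7,8,9}; col 1 has {1,4,8}; box has {1,2,4,7,8} → only 5 remains.
(8,2) = 9: row 8 has {1,4,6}; col 2 has {2,3}; box has {1,2,4,5,7,8} → only 9 remains.
(1,2) = 8: row 1 has {1,4,5,6,7}; col 2 has {2,3,9}; box has {4} → only 8 remains.
(1,9) = 3: row 1 has {1,4,5,6,7,8}; col 9 has {4,5,6,9}; box has {2,4,6,7,9} → only 3 remains.
(4,2) = 7: row 4 has {1,3,4,5,6,9}; col 2 has {2,3,8,9}; box has {1,3,9} → only 7 remains.
(4,8) = 2: row 4 has {1,3,4,5,6,7,9}; col 8 has {4,6,9}; box has {1,4,5,6,8,9} → only 2 remains.
(5,1) = 2: row 5 has {1,3,4,5,6,8,9}; col 1 has {1,4,5,8}; box has {1,3,7,9} → only 2 remains.

2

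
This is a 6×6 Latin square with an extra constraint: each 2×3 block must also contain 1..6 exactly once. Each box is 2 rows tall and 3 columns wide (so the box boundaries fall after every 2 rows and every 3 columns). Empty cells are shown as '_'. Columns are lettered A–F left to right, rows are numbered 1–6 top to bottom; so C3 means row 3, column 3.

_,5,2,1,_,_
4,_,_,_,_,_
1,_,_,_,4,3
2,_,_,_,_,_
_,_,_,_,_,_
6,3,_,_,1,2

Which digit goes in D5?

A1 = 3 (sole candidate).
E1 = 6 (sole candidate).
F1 = 4 (sole candidate).
F2 = 5 (sole candidate).
B3 = 6 (sole candidate).
C3 = 5 (sole candidate).
D3 = 2 (sole candidate).
B4 = 4 (sole candidate).
C4 = 3 (sole candidate).
E4 = 5 (sole candidate).
A5 = 5 (sole candidate).
E5 = 3 (sole candidate).
F5 = 6 (sole candidate).
C6 = 4 (sole candidate).
D6 = 5 (sole candidate).
B2 = 1 (sole candidate).
C2 = 6 (sole candidate).
D2 = 3 (sole candidate).
E2 = 2 (sole candidate).
D4 = 6 (sole candidate).
F4 = 1 (sole candidate).
B5 = 2 (sole candidate).
C5 = 1 (sole candidate).
D5 = 4: row 5 has {1,2,3,5,6}; col 4 has {1,2,3,5,6}; box has {1,2,3,5,6} → only 4 remains.

4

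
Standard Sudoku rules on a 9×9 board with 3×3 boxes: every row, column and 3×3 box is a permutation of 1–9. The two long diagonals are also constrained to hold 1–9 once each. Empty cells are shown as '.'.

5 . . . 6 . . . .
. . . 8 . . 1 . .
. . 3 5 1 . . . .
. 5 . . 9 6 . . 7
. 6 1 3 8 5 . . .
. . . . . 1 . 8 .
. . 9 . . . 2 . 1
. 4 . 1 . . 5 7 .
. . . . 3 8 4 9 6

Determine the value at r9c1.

1

r2c2 = 9 (sole candidate).
r3c7 = 7 (sole candidate).
r4c4 = 4 (sole candidate).
r4c7 = 3 (sole candidate).
r5c7 = 9 (sole candidate).
r6c4 = 2 (sole candidate).
r6c5 = 7 (sole candidate).
r6c7 = 6 (sole candidate).
r7c8 = 3 (sole candidate).
r8c5 = 2 (sole candidate).
r8c6 = 9 (sole candidate).
r8c9 = 8 (sole candidate).
r9c1 = 1: row 9 has {3,4,6,8,9}; col 1 has {5}; box has {4,9}; anti-diagonal has {2,4,6,7,8,9} → only 1 remains.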